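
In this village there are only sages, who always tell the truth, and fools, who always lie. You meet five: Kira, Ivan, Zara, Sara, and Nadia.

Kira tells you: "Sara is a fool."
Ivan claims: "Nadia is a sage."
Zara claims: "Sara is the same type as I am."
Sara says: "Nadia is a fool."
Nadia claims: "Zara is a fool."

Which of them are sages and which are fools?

Consider Kira. Suppose Kira is a sage.
Then no assignment of the remaining roles makes every statement match its speaker's type — contradiction.
So Kira is a fool.
Consider Ivan. Suppose Ivan is a sage.
Then no assignment of the remaining roles makes every statement match its speaker's type — contradiction.
So Ivan is a fool.
Consider Zara. Suppose Zara is a fool.
Then no assignment of the remaining roles makes every statement match its speaker's type — contradiction.
So Zara is a sage.
With that fixed, Nadia's statement is false, so Nadia is a fool.
With that fixed, Sara's statement is true, so Sara is a sage.

Kira: fool, Ivan: fool, Zara: sage, Sara: sage, Nadia: fool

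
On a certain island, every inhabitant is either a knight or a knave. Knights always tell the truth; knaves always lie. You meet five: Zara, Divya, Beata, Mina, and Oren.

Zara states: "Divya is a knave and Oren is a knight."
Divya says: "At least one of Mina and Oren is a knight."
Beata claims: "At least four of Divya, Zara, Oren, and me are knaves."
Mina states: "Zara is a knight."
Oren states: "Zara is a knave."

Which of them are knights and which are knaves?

Consider Zara. Suppose Zara is a knight.
Then no assignment of the remaining roles makes every statement match its speaker's type — contradiction.
So Zara is a knave.
With that fixed, Mina's statement is false, so Mina is a knave.
With that fixed, Oren's statement is true, so Oren is a knight.
With that fixed, Divya's statement is true, so Divya is a knight.
With that fixed, Beata's statement is false, so Beata is a knave.

Zara: knave, Divya: knight, Beata: knave, Mina: knave, Oren: knight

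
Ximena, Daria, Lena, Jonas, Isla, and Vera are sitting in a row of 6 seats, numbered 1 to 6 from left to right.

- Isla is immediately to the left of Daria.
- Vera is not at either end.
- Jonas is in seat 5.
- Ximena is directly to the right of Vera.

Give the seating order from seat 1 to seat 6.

From clue 1: Daria is in {2,3,4,5,6}.
From clues 1–2: Vera is in {2,3,4,5}.
From clues 1–3: Jonas → seat 5.
From clues 1–4: Isla → seat 1, Daria → seat 2, Vera → seat 3, Ximena → seat 4, Lena → seat 6.

Isla, Daria, Vera, Ximena, Jonas, Lena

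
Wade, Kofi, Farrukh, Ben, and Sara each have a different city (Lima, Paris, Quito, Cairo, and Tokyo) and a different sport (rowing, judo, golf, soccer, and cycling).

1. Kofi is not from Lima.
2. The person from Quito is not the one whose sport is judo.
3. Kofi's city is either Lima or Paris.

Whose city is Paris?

Kofi

With clues 1–3, Ben, Farrukh, Sara, and Wade are impossible for the one with city Paris.
That leaves Kofi.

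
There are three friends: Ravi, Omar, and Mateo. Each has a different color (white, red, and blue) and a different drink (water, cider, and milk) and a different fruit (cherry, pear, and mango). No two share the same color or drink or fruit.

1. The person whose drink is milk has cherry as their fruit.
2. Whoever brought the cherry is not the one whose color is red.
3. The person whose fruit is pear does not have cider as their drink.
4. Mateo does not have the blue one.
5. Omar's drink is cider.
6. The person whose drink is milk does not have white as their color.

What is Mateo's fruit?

With clues 1–5, mango is impossible for Mateo's fruit.
With clues 1–6, cherry is impossible for Mateo's fruit.
That leaves pear.

pear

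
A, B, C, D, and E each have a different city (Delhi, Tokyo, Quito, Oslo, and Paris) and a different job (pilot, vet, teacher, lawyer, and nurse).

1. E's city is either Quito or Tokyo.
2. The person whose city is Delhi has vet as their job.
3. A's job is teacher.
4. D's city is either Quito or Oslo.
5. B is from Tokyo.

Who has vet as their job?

C

With clues 1–2, E is impossible for the one with job vet.
With clues 1–3, A is impossible for the one with job vet.
With clues 1–4, D is impossible for the one with job vet.
With clues 1–5, B is impossible for the one with job vet.
That leaves C.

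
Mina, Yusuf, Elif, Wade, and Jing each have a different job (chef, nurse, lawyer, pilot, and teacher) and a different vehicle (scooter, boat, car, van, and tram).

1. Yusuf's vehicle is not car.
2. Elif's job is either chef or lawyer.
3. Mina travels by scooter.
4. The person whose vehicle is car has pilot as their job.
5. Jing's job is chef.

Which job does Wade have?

With clues 1–5, chef, lawyer, nurse, and teacher are impossible for Wade's job.
That leaves pilot.

pilot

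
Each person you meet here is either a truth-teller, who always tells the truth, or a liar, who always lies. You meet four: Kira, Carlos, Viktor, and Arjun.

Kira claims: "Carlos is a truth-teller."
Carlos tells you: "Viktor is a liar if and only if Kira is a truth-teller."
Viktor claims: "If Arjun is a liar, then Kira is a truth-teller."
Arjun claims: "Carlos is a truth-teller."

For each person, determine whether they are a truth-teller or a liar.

Consider Kira. Suppose Kira is a truth-teller.
Then no assignment of the remaining roles makes every statement match its speaker's type — contradiction.
So Kira is a liar.
Consider Carlos. Suppose Carlos is a truth-teller.
Then Kira's statement comes out true, contradicting Kira being a liar.
So Carlos is a liar.
With that fixed, Arjun's statement is false, so Arjun is a liar.
With that fixed, Viktor's statement is false, so Viktor is a liar.

Kira: liar, Carlos: liar, Viktor: liar, Arjun: liar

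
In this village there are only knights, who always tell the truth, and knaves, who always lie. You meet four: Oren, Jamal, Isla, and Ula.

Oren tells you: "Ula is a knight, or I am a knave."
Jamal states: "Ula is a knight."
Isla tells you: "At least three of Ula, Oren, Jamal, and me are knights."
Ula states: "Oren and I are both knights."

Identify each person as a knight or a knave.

Oren: knight, Jamal: knight, Isla: knight, Ula: knight

Consider Oren. Suppose Oren is a knave.
Then Oren's own statement would have to be false, but it can't be — contradiction.
So Oren is a knight.
Consider Jamal. Suppose Jamal is a knave.
Then no assignment of the remaining roles makes every statement match its speaker's type — contradiction.
So Jamal is a knight.
Consider Isla. Suppose Isla is a knave.
Then no assignment of the remaining roles makes every statement match its speaker's type — contradiction.
So Isla is a knight.
Consider Ula. Suppose Ula is a knave.
Then Oren's statement comes out false, contradicting Oren being a knight.
So Ula is a knight.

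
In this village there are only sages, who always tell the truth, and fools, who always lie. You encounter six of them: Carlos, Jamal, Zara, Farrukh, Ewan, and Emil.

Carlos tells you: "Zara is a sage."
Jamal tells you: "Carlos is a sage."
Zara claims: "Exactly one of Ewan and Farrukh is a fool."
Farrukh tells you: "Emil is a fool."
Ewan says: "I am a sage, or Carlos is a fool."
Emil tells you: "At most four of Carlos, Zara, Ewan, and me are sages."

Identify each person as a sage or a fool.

Regardless of anyone's role, Emil's statement is true, so Emil is a sage.
With that fixed, Farrukh's statement is false, so Farrukh is a fool.
Consider Carlos. Suppose Carlos is a fool.
Then no assignment of the remaining roles makes every statement match its speaker's type — contradiction.
So Carlos is a sage.
With that fixed, Jamal's statement is true, so Jamal is a sage.
Consider Zara. Suppose Zara is a fool.
Then Carlos's statement comes out false, contradicting Carlos being a sage.
So Zara is a sage.
Consider Ewan. Suppose Ewan is a fool.
Then Zara's statement comes out false, contradicting Zara being a sage.
So Ewan is a sage.

Carlos: sage, Jamal: sage, Zara: sage, Farrukh: fool, Ewan: sage, Emil: sage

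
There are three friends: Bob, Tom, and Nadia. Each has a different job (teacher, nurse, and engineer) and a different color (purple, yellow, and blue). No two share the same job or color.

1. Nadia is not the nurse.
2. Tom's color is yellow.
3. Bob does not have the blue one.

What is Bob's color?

purple

With clues 1–2, yellow is impossible for Bob's color.
With clues 1–3, blue is impossible for Bob's color.
That leaves purple.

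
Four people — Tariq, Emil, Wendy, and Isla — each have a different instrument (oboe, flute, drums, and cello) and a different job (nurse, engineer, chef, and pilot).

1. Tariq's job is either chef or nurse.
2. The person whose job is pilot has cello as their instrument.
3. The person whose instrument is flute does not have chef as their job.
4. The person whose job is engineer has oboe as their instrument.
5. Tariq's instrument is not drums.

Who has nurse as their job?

With clues 1–5, Emil, Isla, and Wendy are impossible for the one with job nurse.
That leaves Tariq.

Tariq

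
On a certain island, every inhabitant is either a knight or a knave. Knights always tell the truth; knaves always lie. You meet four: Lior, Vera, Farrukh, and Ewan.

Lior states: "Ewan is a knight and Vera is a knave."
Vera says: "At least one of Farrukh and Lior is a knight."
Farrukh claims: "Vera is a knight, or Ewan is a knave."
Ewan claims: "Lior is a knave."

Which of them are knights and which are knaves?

Lior: knave, Vera: knight, Farrukh: knight, Ewan: knight

Consider Lior. Suppose Lior is a knight.
Then no assignment of the remaining roles makes every statement match its speaker's type — contradiction.
So Lior is a knave.
With that fixed, Ewan's statement is true, so Ewan is a knight.
Consider Vera. Suppose Vera is a knave.
Then Lior's statement comes out true, contradicting Lior being a knave.
So Vera is a knight.
With that fixed, Farrukh's statement is true, so Farrukh is a knight.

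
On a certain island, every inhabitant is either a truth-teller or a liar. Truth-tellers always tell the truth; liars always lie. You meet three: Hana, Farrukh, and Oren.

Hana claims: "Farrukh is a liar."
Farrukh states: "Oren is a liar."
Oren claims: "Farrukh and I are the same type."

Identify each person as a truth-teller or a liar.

Hana: liar, Farrukh: truth-teller, Oren: liar

Consider Hana. Suppose Hana is a truth-teller.
Then no assignment of the remaining roles makes every statement match its speaker's type — contradiction.
So Hana is a liar.
Consider Farrukh. Suppose Farrukh is a liar.
Then Hana's statement comes out true, contradicting Hana being a liar.
So Farrukh is a truth-teller.
Consider Oren. Suppose Oren is a truth-teller.
Then Farrukh's statement comes out false, contradicting Farrukh being a truth-teller.
So Oren is a liar.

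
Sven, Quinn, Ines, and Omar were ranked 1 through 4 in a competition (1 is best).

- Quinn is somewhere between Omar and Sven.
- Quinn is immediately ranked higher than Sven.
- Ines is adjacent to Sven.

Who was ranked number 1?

With clue 1, Quinn is ruled out for rank 1.
With clues 1–2, Sven is ruled out for rank 1.
With clues 1–3, Ines is ruled out for rank 1.
So rank 1 is Omar.

Omar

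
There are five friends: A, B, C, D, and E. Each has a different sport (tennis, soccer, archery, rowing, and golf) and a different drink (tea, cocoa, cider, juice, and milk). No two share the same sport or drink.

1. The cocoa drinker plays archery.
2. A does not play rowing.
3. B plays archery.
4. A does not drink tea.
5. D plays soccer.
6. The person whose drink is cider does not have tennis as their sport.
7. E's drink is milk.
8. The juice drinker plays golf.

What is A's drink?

With clues 1–3, cocoa is impossible for A's drink.
With clues 1–4, tea is impossible for A's drink.
With clues 1–7, milk is impossible for A's drink.
With clues 1–8, cider is impossible for A's drink.
That leaves juice.

juice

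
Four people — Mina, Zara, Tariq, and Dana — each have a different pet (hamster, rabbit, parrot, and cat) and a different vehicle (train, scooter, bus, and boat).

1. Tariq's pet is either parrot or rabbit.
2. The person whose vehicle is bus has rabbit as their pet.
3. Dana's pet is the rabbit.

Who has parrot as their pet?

Tariq

With clues 1–3, Dana, Mina, and Zara are impossible for the one with pet parrot.
That leaves Tariq.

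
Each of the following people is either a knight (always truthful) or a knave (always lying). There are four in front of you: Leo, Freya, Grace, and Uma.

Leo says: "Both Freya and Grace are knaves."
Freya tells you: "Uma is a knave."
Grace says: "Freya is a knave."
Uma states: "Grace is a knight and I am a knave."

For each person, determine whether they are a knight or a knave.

Consider Leo. Suppose Leo is a knight.
Then no assignment of the remaining roles makes every statement match its speaker's type — contradiction.
So Leo is a knave.
Consider Freya. Suppose Freya is a knave.
Then no assignment of the remaining roles makes every statement match its speaker's type — contradiction.
So Freya is a knight.
With that fixed, Grace's statement is false, so Grace is a knave.
With that fixed, Uma's statement is false, so Uma is a knave.

Leo: knave, Freya: knight, Grace: knave, Uma: knave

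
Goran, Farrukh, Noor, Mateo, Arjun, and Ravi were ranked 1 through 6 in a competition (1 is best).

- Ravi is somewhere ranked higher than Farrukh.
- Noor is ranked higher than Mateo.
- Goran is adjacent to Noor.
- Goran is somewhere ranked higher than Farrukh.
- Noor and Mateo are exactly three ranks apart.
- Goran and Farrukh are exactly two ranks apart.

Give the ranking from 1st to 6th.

From clue 1: Farrukh is in {2,3,4,5,6}.
From clues 1–3: Mateo is in {3,4,5,6}.
From clues 1–4: Farrukh is in {4,5,6}.
From clues 1–6: Ravi → rank 1, Goran → rank 2, Noor → rank 3, Farrukh → rank 4, Arjun → rank 5, Mateo → rank 6.

Ravi, Goran, Noor, Farrukh, Arjun, Mateo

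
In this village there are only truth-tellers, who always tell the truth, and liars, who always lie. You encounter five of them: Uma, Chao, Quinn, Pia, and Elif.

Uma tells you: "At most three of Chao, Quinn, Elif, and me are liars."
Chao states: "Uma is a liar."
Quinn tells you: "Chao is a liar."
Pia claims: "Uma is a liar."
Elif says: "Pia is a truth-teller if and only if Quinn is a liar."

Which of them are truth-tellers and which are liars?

Consider Uma. Suppose Uma is a liar.
Then no assignment of the remaining roles makes every statement match its speaker's type — contradiction.
So Uma is a truth-teller.
With that fixed, Chao's statement is false, so Chao is a liar.
With that fixed, Quinn's statement is true, so Quinn is a truth-teller.
With that fixed, Pia's statement is false, so Pia is a liar.
With that fixed, Elif's statement is true, so Elif is a truth-teller.

Uma: truth-teller, Chao: liar, Quinn: truth-teller, Pia: liar, Elif: truth-teller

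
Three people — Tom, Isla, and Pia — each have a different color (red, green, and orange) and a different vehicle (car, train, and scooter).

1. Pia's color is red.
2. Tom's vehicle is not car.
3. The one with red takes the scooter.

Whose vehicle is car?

With clues 1–2, Tom is impossible for the one with vehicle car.
With clues 1–3, Pia is impossible for the one with vehicle car.
That leaves Isla.

Isla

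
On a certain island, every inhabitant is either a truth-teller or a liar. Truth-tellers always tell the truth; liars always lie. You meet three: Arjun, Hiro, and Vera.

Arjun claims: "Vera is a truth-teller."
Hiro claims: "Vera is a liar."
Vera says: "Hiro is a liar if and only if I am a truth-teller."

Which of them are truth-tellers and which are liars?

Consider Arjun. Suppose Arjun is a liar.
Then no assignment of the remaining roles makes every statement match its speaker's type — contradiction.
So Arjun is a truth-teller.
Consider Hiro. Suppose Hiro is a truth-teller.
Then whichever role Vera has, Vera's statement has the wrong truth value — contradiction.
So Hiro is a liar.
Consider Vera. Suppose Vera is a liar.
Then Arjun's statement comes out false, contradicting Arjun being a truth-teller.
So Vera is a truth-teller.

Arjun: truth-teller, Hiro: liar, Vera: truth-teller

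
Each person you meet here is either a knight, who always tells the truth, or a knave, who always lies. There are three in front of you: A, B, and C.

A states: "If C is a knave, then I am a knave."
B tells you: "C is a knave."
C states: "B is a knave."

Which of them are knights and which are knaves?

Consider A. Suppose A is a knave.
Then A's own statement would have to be false, but it can't be — contradiction.
So A is a knight.
Consider B. Suppose B is a knight.
Then no assignment of the remaining roles makes every statement match its speaker's type — contradiction.
So B is a knave.
With that fixed, C's statement is true, so C is a knight.

A: knight, B: knave, C: knight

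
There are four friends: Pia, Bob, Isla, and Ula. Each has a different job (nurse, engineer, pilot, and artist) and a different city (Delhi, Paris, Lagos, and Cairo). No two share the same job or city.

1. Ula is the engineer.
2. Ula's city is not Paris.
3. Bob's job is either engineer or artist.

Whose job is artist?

Clue 1 rules out Ula for the one with job artist.
With clues 1–3, Isla and Pia are impossible for the one with job artist.
That leaves Bob.

Bob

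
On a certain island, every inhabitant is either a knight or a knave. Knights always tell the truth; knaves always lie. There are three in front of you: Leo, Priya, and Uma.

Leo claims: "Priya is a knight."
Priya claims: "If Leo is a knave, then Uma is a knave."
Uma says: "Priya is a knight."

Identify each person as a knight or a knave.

Leo: knight, Priya: knight, Uma: knight

Consider Leo. Suppose Leo is a knave.
Then no assignment of the remaining roles makes every statement match its speaker's type — contradiction.
So Leo is a knight.
With that fixed, Priya's statement is true, so Priya is a knight.
With that fixed, Uma's statement is true, so Uma is a knight.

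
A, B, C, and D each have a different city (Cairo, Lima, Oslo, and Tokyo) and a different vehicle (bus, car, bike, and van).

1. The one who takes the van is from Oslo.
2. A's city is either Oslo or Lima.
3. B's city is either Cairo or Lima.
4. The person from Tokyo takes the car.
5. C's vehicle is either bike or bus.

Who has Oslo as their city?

A

With clues 1–3, B is impossible for the one with city Oslo.
With clues 1–5, C and D are impossible for the one with city Oslo.
That leaves A.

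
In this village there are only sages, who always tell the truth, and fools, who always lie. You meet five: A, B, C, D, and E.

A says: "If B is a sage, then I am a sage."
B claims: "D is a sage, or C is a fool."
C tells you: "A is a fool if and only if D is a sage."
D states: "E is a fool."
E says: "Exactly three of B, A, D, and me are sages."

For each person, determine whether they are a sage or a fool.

A: fool, B: sage, C: sage, D: sage, E: fool

Consider A. Suppose A is a sage.
Then no assignment of the remaining roles makes every statement match its speaker's type — contradiction.
So A is a fool.
Consider B. Suppose B is a fool.
Then A's statement comes out true, contradicting A being a fool.
So B is a sage.
Consider C. Suppose C is a fool.
Then no assignment of the remaining roles makes every statement match its speaker's type — contradiction.
So C is a sage.
Consider D. Suppose D is a fool.
Then B's statement comes out false, contradicting B being a sage.
So D is a sage.
Consider E. Suppose E is a sage.
Then D's statement comes out false, contradicting D being a sage.
So E is a fool.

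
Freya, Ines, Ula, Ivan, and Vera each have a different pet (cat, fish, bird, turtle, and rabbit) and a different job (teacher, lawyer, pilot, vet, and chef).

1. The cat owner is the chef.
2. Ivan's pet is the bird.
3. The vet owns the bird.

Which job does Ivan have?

vet

With clues 1–2, chef is impossible for Ivan's job.
With clues 1–3, lawyer, pilot, and teacher are impossible for Ivan's job.
That leaves vet.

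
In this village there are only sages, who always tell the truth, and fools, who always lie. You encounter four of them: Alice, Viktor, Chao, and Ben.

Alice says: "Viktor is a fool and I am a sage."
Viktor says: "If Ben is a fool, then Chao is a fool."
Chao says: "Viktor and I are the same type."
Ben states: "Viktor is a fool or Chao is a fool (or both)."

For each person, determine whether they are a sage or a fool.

Consider Alice. Suppose Alice is a sage.
Then no assignment of the remaining roles makes every statement match its speaker's type — contradiction.
So Alice is a fool.
Consider Viktor. Suppose Viktor is a fool.
Then whichever role Chao has, Chao's statement has the wrong truth value — contradiction.
So Viktor is a sage.
Consider Chao. Suppose Chao is a sage.
Then no assignment of the remaining roles makes every statement match its speaker's type — contradiction.
So Chao is a fool.
With that fixed, Ben's statement is true, so Ben is a sage.

Alice: fool, Viktor: sage, Chao: fool, Ben: sage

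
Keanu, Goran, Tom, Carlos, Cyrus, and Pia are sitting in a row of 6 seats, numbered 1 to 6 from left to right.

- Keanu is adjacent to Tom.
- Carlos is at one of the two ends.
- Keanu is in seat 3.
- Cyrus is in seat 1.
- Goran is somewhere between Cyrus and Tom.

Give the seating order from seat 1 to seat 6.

Cyrus, Goran, Keanu, Tom, Pia, Carlos

From clues 1–2: Carlos is in {1,6}.
From clues 1–3: Keanu → seat 3.
From clues 1–4: Cyrus → seat 1, Carlos → seat 6.
From clues 1–5: Goran → seat 2, Tom → seat 4, Pia → seat 5.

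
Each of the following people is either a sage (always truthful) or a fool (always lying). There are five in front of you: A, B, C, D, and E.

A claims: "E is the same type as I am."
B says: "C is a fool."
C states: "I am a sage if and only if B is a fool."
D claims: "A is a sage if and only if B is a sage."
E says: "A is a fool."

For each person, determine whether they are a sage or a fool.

Consider A. Suppose A is a sage.
Then no assignment of the remaining roles makes every statement match its speaker's type — contradiction.
So A is a fool.
With that fixed, E's statement is true, so E is a sage.
Consider B. Suppose B is a sage.
Then whichever role C has, C's statement has the wrong truth value — contradiction.
So B is a fool.
With that fixed, D's statement is true, so D is a sage.
Consider C. Suppose C is a fool.
Then B's statement comes out true, contradicting B being a fool.
So C is a sage.

A: fool, B: fool, C: sage, D: sage, E: sage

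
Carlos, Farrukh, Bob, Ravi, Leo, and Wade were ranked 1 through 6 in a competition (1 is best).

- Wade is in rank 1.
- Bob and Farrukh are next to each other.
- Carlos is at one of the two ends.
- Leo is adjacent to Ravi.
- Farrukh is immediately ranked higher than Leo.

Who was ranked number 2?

Bob

With clue 1, Wade is ruled out for rank 2.
With clues 1–3, Carlos is ruled out for rank 2.
With clues 1–5, Farrukh, Leo, and Ravi are ruled out for rank 2.
So rank 2 is Bob.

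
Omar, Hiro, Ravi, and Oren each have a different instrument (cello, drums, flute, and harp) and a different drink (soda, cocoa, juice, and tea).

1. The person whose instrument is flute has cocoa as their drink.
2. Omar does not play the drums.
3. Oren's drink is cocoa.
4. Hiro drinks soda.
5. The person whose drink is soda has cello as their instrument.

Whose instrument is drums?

Ravi

With clues 1–2, Omar is impossible for the one with instrument drums.
With clues 1–3, Oren is impossible for the one with instrument drums.
With clues 1–5, Hiro is impossible for the one with instrument drums.
That leaves Ravi.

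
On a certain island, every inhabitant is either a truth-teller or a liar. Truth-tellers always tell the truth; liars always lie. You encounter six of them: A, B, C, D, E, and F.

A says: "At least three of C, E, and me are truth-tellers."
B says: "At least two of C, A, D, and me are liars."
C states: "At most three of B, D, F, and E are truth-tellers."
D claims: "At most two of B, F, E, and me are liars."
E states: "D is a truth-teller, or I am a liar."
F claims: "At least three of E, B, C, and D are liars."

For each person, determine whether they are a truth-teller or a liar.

Consider A. Suppose A is a liar.
Then no assignment of the remaining roles makes every statement match its speaker's type — contradiction.
So A is a truth-teller.
Consider B. Suppose B is a truth-teller.
Then no assignment of the remaining roles makes every statement match its speaker's type — contradiction.
So B is a liar.
With that fixed, C's statement is true, so C is a truth-teller.
Consider D. Suppose D is a liar.
Then B's statement comes out true, contradicting B being a liar.
So D is a truth-teller.
With that fixed, E's statement is true, so E is a truth-teller.
With that fixed, F's statement is false, so F is a liar.

A: truth-teller, B: liar, C: truth-teller, D: truth-teller, E: truth-teller, F: liar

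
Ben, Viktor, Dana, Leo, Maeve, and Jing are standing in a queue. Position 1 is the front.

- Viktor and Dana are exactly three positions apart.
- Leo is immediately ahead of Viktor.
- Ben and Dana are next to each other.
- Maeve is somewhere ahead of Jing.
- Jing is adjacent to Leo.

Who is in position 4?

Jing

With clues 1–2, Dana is ruled out for position 4.
With clues 1–4, Maeve is ruled out for position 4.
With clues 1–5, Ben, Leo, and Viktor are ruled out for position 4.
So position 4 is Jing.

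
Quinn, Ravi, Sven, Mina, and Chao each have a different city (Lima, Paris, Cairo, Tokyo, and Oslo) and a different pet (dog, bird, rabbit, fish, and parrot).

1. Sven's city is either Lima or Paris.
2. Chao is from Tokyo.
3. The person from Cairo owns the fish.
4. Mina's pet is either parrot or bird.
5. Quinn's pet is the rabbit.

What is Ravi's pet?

With clues 1–5, bird, dog, parrot, and rabbit are impossible for Ravi's pet.
That leaves fish.

fish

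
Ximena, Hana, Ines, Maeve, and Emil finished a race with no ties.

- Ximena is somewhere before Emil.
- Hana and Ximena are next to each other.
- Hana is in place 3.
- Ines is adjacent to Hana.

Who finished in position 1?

With clue 1, Emil is ruled out for place 1.
With clues 1–3, Hana and Ximena are ruled out for place 1.
With clues 1–4, Ines is ruled out for place 1.
So place 1 is Maeve.

Maeve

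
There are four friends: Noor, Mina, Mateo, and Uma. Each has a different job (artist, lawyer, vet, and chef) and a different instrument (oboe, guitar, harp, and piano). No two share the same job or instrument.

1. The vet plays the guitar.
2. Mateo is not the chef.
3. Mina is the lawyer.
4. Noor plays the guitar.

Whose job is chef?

With clues 1–2, Mateo is impossible for the one with job chef.
With clues 1–3, Mina is impossible for the one with job chef.
With clues 1–4, Noor is impossible for the one with job chef.
That leaves Uma.

Uma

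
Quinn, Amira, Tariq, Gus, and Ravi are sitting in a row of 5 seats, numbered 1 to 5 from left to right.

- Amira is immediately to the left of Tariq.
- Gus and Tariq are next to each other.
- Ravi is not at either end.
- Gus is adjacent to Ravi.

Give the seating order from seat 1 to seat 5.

Amira, Tariq, Gus, Ravi, Quinn

From clue 1: Amira is in {1,2,3,4}.
From clues 1–2: Amira is in {1,2,3}.
From clues 1–3: Quinn is in {1,5}.
From clues 1–4: Amira → seat 1, Tariq → seat 2, Gus → seat 3, Ravi → seat 4, Quinn → seat 5.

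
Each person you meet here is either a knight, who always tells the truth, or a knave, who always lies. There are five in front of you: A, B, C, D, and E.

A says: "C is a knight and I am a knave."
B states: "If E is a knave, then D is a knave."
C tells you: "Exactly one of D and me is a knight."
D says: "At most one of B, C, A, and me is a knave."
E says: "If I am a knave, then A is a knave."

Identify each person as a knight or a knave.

A: knave, B: knight, C: knave, D: knave, E: knight

Consider A. Suppose A is a knight.
Then A's own statement would have to be true, but it can't be — contradiction.
So A is a knave.
With that fixed, E's statement is true, so E is a knight.
With that fixed, B's statement is true, so B is a knight.
Consider C. Suppose C is a knight.
Then A's statement comes out true, contradicting A being a knave.
So C is a knave.
With that fixed, D's statement is false, so D is a knave.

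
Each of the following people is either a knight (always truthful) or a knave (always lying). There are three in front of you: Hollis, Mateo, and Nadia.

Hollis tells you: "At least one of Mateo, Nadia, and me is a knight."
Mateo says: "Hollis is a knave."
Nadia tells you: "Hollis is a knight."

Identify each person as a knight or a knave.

Consider Hollis. Suppose Hollis is a knave.
Then no assignment of the remaining roles makes every statement match its speaker's type — contradiction.
So Hollis is a knight.
With that fixed, Mateo's statement is false, so Mateo is a knave.
With that fixed, Nadia's statement is true, so Nadia is a knight.

Hollis: knight, Mateo: knave, Nadia: knight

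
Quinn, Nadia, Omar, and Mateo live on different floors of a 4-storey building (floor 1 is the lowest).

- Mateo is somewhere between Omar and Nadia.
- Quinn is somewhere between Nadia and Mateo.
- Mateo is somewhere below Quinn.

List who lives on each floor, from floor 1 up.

From clue 1: Mateo is in {2,3}.
From clues 1–2: Quinn is in {2,3}.
From clues 1–3: Omar → floor 1, Mateo → floor 2, Quinn → floor 3, Nadia → floor 4.

Omar, Mateo, Quinn, Nadia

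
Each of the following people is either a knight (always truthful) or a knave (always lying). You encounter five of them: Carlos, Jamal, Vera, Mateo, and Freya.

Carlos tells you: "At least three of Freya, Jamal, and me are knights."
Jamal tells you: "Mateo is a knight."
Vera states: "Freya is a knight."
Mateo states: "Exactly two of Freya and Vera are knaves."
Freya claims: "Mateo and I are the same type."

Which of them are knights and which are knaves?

Carlos: knave, Jamal: knight, Vera: knave, Mateo: knight, Freya: knave

Consider Carlos. Suppose Carlos is a knight.
Then no assignment of the remaining roles makes every statement match its speaker's type — contradiction.
So Carlos is a knave.
Consider Jamal. Suppose Jamal is a knave.
Then no assignment of the remaining roles makes every statement match its speaker's type — contradiction.
So Jamal is a knight.
Consider Vera. Suppose Vera is a knight.
Then no assignment of the remaining roles makes every statement match its speaker's type — contradiction.
So Vera is a knave.
Consider Mateo. Suppose Mateo is a knave.
Then Jamal's statement comes out false, contradicting Jamal being a knight.
So Mateo is a knight.
Consider Freya. Suppose Freya is a knight.
Then Vera's statement comes out true, contradicting Vera being a knave.
So Freya is a knave.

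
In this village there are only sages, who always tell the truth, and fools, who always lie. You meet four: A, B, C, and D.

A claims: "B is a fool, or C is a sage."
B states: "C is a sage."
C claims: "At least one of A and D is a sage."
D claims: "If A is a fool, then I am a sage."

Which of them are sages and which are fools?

Consider A. Suppose A is a fool.
Then no assignment of the remaining roles makes every statement match its speaker's type — contradiction.
So A is a sage.
With that fixed, C's statement is true, so C is a sage.
With that fixed, D's statement is true, so D is a sage.
With that fixed, B's statement is true, so B is a sage.

A: sage, B: sage, C: sage, D: sage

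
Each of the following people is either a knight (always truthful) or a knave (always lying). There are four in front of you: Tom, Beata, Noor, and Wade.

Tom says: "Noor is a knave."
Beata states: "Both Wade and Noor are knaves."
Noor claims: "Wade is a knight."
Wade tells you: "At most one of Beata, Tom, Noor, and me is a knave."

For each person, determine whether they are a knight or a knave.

Tom: knight, Beata: knight, Noor: knave, Wade: knave

Consider Tom. Suppose Tom is a knave.
Then no assignment of the remaining roles makes every statement match its speaker's type — contradiction.
So Tom is a knight.
Consider Beata. Suppose Beata is a knave.
Then no assignment of the remaining roles makes every statement match its speaker's type — contradiction.
So Beata is a knight.
Consider Noor. Suppose Noor is a knight.
Then Tom's statement comes out false, contradicting Tom being a knight.
So Noor is a knave.
Consider Wade. Suppose Wade is a knight.
Then Beata's statement comes out false, contradicting Beata being a knight.
So Wade is a knave.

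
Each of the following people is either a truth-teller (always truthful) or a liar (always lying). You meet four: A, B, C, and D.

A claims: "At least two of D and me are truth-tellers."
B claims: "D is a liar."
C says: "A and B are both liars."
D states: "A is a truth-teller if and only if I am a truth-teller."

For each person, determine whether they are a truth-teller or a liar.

Consider A. Suppose A is a liar.
Then whichever role D has, D's statement has the wrong truth value — contradiction.
So A is a truth-teller.
With that fixed, C's statement is false, so C is a liar.
Consider B. Suppose B is a truth-teller.
Then no assignment of the remaining roles makes every statement match its speaker's type — contradiction.
So B is a liar.
Consider D. Suppose D is a liar.
Then A's statement comes out false, contradicting A being a truth-teller.
So D is a truth-teller.

A: truth-teller, B: liar, C: liar, D: truth-teller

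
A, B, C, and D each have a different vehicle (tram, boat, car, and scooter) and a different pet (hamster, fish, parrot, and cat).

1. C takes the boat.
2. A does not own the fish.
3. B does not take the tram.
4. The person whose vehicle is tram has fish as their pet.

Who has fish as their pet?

With clues 1–2, A is impossible for the one with pet fish.
With clues 1–4, B and C are impossible for the one with pet fish.
That leaves D.

D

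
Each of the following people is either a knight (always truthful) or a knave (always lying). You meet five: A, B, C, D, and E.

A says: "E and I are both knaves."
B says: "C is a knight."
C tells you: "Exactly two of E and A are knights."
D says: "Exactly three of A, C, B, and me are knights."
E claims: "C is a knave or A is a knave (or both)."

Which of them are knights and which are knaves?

A: knave, B: knave, C: knave, D: knave, E: knight

Consider A. Suppose A is a knight.
Then A's own statement would have to be true, but it can't be — contradiction.
So A is a knave.
With that fixed, C's statement is false, so C is a knave.
With that fixed, D's statement is false, so D is a knave.
With that fixed, E's statement is true, so E is a knight.
With that fixed, B's statement is false, so B is a knave.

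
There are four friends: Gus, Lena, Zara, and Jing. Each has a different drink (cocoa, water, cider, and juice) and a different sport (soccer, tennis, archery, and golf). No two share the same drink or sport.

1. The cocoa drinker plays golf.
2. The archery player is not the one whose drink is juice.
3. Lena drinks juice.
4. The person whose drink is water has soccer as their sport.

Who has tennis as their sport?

With clues 1–4, Gus, Jing, and Zara are impossible for the one with sport tennis.
That leaves Lena.

Lena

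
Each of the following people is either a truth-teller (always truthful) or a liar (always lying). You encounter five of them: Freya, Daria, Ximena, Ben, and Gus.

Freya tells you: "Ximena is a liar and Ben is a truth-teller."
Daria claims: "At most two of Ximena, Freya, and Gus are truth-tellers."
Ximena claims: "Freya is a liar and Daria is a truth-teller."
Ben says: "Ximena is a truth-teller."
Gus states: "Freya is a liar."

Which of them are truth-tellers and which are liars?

Freya: liar, Daria: truth-teller, Ximena: truth-teller, Ben: truth-teller, Gus: truth-teller

Consider Freya. Suppose Freya is a truth-teller.
Then no assignment of the remaining roles makes every statement match its speaker's type — contradiction.
So Freya is a liar.
With that fixed, Daria's statement is true, so Daria is a truth-teller.
With that fixed, Ximena's statement is true, so Ximena is a truth-teller.
With that fixed, Ben's statement is true, so Ben is a truth-teller.
With that fixed, Gus's statement is true, so Gus is a truth-teller.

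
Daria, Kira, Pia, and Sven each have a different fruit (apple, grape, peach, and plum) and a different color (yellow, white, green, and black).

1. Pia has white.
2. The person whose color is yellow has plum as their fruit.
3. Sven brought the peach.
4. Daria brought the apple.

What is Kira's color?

yellow

Clue 1 rules out white for Kira's color.
With clues 1–4, black and green are impossible for Kira's color.
That leaves yellow.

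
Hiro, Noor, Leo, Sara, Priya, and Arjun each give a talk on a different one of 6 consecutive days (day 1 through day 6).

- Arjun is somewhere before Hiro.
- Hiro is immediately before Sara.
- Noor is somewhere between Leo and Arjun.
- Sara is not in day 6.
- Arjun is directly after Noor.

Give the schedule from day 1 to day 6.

Leo, Noor, Arjun, Hiro, Sara, Priya

From clue 1: Hiro is in {2,3,4,5,6}.
From clues 1–2: Hiro is in {2,3,4,5}.
From clues 1–4: Hiro is in {2,3,4}.
From clues 1–5: Leo → day 1, Noor → day 2, Arjun → day 3, Hiro → day 4, Sara → day 5, Priya → day 6.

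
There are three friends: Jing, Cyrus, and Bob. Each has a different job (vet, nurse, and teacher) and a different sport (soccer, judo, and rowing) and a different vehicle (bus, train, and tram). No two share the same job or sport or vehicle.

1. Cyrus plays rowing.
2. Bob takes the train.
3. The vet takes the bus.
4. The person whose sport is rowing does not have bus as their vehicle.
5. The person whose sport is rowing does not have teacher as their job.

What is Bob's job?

teacher

With clues 1–3, vet is impossible for Bob's job.
With clues 1–5, nurse is impossible for Bob's job.
That leaves teacher.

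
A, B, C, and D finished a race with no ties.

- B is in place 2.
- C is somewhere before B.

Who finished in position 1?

C

With clue 1, B is ruled out for place 1.
With clues 1–2, A and D are ruled out for place 1.
So place 1 is C.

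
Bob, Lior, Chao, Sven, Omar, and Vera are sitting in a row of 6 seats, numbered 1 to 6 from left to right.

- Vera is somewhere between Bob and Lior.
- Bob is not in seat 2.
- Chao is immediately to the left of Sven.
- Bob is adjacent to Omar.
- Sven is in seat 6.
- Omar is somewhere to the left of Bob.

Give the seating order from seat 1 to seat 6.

Lior, Vera, Omar, Bob, Chao, Sven

From clue 1: Vera is in {2,3,4,5}.
From clues 1–4: Lior is in {1,3,4,6}.
From clues 1–5: Chao → seat 5, Sven → seat 6.
From clues 1–6: Lior → seat 1, Vera → seat 2, Omar → seat 3, Bob → seat 4.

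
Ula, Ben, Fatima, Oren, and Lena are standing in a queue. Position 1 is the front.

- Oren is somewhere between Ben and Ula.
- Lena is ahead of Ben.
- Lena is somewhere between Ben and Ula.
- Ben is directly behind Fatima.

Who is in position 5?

Ben

With clue 1, Oren is ruled out for position 5.
With clues 1–2, Lena is ruled out for position 5.
With clues 1–3, Ula is ruled out for position 5.
With clues 1–4, Fatima is ruled out for position 5.
So position 5 is Ben.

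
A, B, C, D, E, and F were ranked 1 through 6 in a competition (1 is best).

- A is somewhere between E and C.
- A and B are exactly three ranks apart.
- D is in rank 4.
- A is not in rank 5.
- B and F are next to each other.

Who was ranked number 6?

F

With clue 1, A is ruled out for rank 6.
With clues 1–3, D is ruled out for rank 6.
With clues 1–5, B, C, and E are ruled out for rank 6.
So rank 6 is F.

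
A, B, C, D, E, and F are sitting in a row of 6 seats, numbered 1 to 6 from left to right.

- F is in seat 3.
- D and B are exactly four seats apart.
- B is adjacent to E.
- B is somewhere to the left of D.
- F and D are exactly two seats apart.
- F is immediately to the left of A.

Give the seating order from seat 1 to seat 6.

From clue 1: F → seat 3.
From clues 1–2: B is in {1,2,5,6}.
From clues 1–4: B is in {1,2}.
From clues 1–5: B → seat 1, E → seat 2, D → seat 5.
From clues 1–6: A → seat 4, C → seat 6.

B, E, F, A, D, C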